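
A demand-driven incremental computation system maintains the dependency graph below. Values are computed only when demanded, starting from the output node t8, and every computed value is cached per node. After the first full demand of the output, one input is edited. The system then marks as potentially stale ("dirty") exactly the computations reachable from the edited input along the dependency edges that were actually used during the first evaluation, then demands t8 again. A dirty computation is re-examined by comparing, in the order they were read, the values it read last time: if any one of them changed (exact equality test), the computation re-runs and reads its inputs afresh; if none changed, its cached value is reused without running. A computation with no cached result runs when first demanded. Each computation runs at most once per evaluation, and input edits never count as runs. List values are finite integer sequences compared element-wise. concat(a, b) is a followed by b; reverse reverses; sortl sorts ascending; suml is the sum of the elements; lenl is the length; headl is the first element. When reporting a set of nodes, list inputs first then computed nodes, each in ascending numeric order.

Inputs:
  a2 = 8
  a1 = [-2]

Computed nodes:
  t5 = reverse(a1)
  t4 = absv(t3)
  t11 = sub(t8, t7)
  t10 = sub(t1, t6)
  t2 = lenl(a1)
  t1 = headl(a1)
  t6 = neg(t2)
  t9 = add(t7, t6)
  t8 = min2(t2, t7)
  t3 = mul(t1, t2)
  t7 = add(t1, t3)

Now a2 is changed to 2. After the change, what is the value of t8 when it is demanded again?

First evaluation (everything demanded from the output):
  t1 = headl([-2]) = -2
  t2 = lenl([-2]) = 1
  t3 = mul(-2, 1) = -2
  t7 = add(-2, -2) = -4
  t8 = min2(1, -4) = -4

Propagation after the edit:
  a2 feeds no computation that the output demands — nothing is marked dirty and nothing runs.

Key observation: a2 is never demanded by the output, so the edit triggers no recomputation at all.

New value of t8: -4.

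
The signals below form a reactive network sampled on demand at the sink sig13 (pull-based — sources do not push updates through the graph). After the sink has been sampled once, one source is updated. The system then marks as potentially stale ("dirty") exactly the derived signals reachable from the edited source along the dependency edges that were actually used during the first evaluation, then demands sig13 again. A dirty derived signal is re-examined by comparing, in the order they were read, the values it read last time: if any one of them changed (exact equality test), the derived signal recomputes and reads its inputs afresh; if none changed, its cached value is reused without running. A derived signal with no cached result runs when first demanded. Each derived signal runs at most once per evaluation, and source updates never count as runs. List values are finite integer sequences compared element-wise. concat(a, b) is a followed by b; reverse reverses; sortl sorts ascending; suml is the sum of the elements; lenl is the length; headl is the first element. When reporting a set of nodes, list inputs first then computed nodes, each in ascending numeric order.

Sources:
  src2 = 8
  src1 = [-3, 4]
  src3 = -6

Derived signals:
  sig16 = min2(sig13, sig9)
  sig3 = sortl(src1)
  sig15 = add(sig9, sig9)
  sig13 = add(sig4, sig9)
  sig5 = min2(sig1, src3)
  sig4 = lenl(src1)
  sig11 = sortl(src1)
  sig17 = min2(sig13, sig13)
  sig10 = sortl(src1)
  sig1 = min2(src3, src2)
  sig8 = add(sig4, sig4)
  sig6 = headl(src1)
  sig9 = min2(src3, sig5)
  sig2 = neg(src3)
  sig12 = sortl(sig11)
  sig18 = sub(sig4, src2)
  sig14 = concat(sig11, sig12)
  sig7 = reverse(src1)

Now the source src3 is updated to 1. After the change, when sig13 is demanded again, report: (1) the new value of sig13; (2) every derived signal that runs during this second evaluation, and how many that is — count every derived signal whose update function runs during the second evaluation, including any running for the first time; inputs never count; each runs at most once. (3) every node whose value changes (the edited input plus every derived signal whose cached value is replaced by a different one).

sig13 now evaluates to 3.
Run set: sig1, sig5, sig9, sig13 (4 run).
Changed values: src3, sig1, sig5, sig9, sig13.

Initial pass — values computed on the first demand:
  sig1 = min2(-6, 8) = -6
  sig4 = lenl([-3, 4]) = 2
  sig5 = min2(-6, -6) = -6
  sig9 = min2(-6, -6) = -6
  sig13 = add(2, -6) = -4

Second demand — change propagation:
  sig1: re-runs because src3 -6->1; new result 1.
  sig5: re-runs because sig1 -6->1; src3 -6->1; new result 1.
  sig9: re-runs because src3 -6->1; sig5 -6->1; new result 1.
  sig13: re-runs because sig9 -6->1; new result 3.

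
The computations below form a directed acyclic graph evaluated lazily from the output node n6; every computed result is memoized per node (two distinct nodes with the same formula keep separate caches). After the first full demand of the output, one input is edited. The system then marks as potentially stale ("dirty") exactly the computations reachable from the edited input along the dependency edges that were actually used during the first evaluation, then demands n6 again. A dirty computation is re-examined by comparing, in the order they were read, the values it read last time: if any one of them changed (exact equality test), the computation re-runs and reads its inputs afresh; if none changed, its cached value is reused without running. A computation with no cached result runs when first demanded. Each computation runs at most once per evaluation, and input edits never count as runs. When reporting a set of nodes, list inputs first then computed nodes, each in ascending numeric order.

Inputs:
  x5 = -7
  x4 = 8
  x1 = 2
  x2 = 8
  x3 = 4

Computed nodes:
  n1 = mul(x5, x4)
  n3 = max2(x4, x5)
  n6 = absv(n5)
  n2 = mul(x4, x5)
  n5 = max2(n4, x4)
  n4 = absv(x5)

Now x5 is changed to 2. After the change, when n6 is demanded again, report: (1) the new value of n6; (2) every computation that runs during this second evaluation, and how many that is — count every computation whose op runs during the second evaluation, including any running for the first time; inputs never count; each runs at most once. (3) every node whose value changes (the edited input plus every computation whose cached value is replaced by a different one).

First demand of the output computes:
  n4 = absv(-7) = 7
  n5 = max2(7, 8) = 8
  n6 = absv(8) = 8

After the edit, cleaning proceeds:
  n4: a read changed (x5 -7->2) — executes, giving 2.
  n5: a read changed (n4 7->2) — executes, giving 8 — identical to its old value.
  n6: dirty, but its reads are unchanged (n5 unchanged); cached 8 stands.

Note the absorption at n5: it re-runs yet its value is the same, leaving the output's value untouched.

Demanding n6 again yields 8.
2 computations run: n4, n5.
The nodes whose values change: x5, n4.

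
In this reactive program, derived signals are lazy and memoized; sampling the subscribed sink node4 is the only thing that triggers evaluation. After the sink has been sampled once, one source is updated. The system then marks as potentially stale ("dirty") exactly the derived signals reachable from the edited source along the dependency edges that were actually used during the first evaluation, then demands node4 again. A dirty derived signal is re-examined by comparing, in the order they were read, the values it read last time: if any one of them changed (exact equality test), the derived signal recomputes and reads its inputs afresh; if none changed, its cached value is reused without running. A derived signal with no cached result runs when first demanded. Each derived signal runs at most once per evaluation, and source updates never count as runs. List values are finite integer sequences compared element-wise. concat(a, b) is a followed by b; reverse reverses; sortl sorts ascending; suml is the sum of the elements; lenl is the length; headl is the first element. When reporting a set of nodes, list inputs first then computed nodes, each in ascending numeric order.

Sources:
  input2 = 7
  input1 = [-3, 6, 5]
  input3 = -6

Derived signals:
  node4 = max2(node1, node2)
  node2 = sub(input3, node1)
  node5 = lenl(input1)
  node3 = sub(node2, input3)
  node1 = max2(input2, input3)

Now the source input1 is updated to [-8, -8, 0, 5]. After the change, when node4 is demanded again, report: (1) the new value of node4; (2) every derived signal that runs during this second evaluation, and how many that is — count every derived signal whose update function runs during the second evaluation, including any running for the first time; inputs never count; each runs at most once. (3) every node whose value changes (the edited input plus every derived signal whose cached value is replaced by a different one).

First demand of the output computes:
  node1 = max2(7, -6) = 7
  node2 = sub(-6, 7) = -13
  node4 = max2(7, -13) = 7

After the edit, cleaning proceeds:
  input1 only reaches undemanded nodes; the second demand re-runs nothing.

Note the shortcut — input1 feeds only undemanded nodes, so no recomputation happens.

Demanding node4 again yields 7.
0 derived signals run: none.
The nodes whose values change: input1.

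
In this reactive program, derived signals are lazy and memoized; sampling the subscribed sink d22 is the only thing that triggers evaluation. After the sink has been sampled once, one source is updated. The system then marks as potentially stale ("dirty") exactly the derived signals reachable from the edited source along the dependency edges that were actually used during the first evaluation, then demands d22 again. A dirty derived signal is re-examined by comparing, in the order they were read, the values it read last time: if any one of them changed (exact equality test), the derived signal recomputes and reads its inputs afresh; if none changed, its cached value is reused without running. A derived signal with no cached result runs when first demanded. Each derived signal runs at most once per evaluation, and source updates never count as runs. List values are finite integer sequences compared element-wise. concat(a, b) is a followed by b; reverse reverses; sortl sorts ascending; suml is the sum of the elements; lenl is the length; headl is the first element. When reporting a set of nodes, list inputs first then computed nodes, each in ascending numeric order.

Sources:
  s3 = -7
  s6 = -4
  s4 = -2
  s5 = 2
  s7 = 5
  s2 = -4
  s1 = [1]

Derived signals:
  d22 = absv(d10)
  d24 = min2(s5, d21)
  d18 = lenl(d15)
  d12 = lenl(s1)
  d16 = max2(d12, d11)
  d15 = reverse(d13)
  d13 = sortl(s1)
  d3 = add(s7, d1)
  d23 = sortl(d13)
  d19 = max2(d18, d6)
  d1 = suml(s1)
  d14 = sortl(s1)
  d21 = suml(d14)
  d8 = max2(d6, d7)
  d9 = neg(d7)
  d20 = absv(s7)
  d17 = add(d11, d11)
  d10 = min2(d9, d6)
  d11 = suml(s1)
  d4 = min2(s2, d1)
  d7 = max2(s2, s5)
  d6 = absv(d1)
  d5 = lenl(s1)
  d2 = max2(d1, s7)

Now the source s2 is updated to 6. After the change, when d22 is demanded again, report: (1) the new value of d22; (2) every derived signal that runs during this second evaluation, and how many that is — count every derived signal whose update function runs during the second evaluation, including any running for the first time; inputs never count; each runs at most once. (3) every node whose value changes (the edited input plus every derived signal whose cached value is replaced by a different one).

First demand of the output computes:
  d1 = suml([1]) = 1
  d6 = absv(1) = 1
  d7 = max2(-4, 2) = 2
  d9 = neg(2) = -2
  d10 = min2(-2, 1) = -2
  d22 = absv(-2) = 2

After the edit, cleaning proceeds:
  d7: a read changed (s2 -4->6) — executes, giving 6.
  d9: a read changed (d7 2->6) — executes, giving -6.
  d10: a read changed (d9 -2->-6) — executes, giving -6.
  d22: a read changed (d10 -2->-6) — executes, giving 6.

Demanding d22 again yields 6.
4 derived signals run: d7, d9, d10, d22.
The nodes whose values change: s2, d7, d9, d10, d22.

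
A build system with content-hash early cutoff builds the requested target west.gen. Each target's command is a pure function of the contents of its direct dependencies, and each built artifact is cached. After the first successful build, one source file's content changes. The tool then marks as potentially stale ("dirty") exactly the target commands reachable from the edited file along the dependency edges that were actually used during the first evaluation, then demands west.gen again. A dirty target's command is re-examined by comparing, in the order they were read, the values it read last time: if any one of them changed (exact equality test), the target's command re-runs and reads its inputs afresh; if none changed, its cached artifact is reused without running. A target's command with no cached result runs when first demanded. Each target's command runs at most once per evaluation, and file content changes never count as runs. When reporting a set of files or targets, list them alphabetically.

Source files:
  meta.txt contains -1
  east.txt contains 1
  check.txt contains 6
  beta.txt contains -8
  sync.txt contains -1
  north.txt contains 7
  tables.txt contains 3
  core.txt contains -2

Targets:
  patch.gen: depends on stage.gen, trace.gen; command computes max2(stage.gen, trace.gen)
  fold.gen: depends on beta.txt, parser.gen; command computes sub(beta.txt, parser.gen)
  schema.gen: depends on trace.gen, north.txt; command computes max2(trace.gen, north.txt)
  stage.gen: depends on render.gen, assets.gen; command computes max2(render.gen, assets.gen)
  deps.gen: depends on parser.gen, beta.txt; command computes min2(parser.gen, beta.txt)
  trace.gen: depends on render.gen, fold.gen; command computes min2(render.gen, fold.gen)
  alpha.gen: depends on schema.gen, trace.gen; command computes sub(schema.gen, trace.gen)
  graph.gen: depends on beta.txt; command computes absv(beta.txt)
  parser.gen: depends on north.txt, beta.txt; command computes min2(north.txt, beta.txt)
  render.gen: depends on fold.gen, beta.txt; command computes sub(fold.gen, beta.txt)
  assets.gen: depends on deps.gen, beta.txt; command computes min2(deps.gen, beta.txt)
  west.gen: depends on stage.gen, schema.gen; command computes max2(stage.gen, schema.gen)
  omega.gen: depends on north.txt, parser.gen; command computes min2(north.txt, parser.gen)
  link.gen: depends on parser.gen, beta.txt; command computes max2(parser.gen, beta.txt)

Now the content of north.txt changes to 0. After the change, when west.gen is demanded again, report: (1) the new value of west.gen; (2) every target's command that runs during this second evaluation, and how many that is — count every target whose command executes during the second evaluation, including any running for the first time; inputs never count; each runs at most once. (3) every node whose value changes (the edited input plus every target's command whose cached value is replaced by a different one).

New value of west.gen: 8.
Target commands that run: parser.gen, schema.gen, west.gen — 3 in total.
Values that change: north.txt, schema.gen.
Key observation: the cutoff stops propagation at deps.gen — its inputs' values are unchanged, so it reuses its cache.

First evaluation (everything demanded from the output):
  parser.gen = min2(7, -8) = -8
  deps.gen = min2(-8, -8) = -8
  assets.gen = min2(-8, -8) = -8
  fold.gen = sub(-8, -8) = 0
  render.gen = sub(0, -8) = 8
  stage.gen = max2(8, -8) = 8
  trace.gen = min2(8, 0) = 0
  schema.gen = max2(0, 7) = 7
  west.gen = max2(8, 7) = 8

Propagation after the edit:
  parser.gen: runs — north.txt 7->0; result -8 (same value as before).
  deps.gen: checked — values it read are unchanged (parser.gen unchanged, beta.txt unchanged); reused cached -8 without running.
  assets.gen: checked — values it read are unchanged (deps.gen unchanged, beta.txt unchanged); reused cached -8 without running.
  fold.gen: checked — values it read are unchanged (beta.txt unchanged, parser.gen unchanged); reused cached 0 without running.
  render.gen: checked — values it read are unchanged (fold.gen unchanged, beta.txt unchanged); reused cached 8 without running.
  stage.gen: checked — values it read are unchanged (render.gen unchanged, assets.gen unchanged); reused cached 8 without running.
  trace.gen: checked — values it read are unchanged (render.gen unchanged, fold.gen unchanged); reused cached 0 without running.
  schema.gen: runs — north.txt 7->0; result 0.
  west.gen: runs — schema.gen 7->0; result 8 (same value as before).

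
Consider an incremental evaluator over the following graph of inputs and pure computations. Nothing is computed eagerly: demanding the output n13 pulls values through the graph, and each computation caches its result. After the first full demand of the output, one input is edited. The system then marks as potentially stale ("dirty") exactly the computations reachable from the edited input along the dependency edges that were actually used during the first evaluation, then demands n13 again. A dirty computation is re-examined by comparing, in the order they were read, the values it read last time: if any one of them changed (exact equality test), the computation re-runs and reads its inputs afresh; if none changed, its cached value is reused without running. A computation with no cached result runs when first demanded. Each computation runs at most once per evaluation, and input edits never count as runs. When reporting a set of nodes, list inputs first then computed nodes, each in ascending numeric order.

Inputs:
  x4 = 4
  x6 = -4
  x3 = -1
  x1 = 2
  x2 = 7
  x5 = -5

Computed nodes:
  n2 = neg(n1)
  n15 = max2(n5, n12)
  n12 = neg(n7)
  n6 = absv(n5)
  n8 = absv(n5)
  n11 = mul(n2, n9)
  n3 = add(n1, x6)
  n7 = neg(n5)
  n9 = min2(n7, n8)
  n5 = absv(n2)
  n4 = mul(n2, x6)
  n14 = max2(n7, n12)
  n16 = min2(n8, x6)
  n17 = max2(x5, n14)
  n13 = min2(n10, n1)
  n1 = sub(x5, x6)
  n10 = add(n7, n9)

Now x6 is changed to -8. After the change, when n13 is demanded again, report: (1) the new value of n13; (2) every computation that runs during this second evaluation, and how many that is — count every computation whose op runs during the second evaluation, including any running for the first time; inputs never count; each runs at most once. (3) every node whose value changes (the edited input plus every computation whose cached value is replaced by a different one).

n13 now evaluates to -6.
Run set: n1, n2, n5, n7, n8, n9, n10, n13 (8 run).
Changed values: x6, n1, n2, n5, n7, n8, n9, n10, n13.

Initial pass — values computed on the first demand:
  n1 = sub(-5, -4) = -1
  n2 = neg(-1) = 1
  n5 = absv(1) = 1
  n7 = neg(1) = -1
  n8 = absv(1) = 1
  n9 = min2(-1, 1) = -1
  n10 = add(-1, -1) = -2
  n13 = min2(-2, -1) = -2

Second demand — change propagation:
  n1: re-runs because x6 -4->-8; new result 3.
  n2: re-runs because n1 -1->3; new result -3.
  n5: re-runs because n2 1->-3; new result 3.
  n7: re-runs because n5 1->3; new result -3.
  n8: re-runs because n5 1->3; new result 3.
  n9: re-runs because n7 -1->-3; n8 1->3; new result -3.
  n10: re-runs because n7 -1->-3; n9 -1->-3; new result -6.
  n13: re-runs because n10 -2->-6; n1 -1->3; new result -6.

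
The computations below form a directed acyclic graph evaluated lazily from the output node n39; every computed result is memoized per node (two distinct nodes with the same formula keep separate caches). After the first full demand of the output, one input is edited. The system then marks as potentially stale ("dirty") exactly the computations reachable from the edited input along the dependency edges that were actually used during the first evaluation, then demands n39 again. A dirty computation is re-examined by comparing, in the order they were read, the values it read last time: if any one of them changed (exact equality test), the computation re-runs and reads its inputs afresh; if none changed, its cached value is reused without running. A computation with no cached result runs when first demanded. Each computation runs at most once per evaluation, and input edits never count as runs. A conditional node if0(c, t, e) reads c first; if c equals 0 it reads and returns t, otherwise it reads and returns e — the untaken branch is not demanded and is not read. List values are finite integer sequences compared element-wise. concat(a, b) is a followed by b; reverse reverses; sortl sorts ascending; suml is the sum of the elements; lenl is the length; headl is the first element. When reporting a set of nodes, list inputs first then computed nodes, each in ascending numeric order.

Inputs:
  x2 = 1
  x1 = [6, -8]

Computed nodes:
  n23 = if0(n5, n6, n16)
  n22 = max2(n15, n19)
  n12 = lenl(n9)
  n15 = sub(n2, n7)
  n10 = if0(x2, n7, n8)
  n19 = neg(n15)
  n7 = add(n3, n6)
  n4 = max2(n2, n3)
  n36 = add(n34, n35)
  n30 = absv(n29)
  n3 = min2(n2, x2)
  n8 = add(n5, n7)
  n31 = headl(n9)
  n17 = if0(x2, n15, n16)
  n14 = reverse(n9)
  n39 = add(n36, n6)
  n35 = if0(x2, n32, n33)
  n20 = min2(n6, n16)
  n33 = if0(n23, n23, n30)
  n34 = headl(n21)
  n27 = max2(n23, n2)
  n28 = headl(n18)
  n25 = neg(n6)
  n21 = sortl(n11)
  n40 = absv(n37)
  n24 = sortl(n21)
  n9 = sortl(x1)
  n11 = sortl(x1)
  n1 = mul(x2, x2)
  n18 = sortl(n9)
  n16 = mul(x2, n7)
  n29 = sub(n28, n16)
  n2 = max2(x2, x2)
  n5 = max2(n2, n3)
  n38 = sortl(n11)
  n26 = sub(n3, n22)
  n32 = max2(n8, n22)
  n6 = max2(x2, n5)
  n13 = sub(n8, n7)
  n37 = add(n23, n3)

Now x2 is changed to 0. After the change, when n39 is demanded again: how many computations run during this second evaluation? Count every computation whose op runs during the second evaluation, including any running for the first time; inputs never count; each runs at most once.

First demand of the output computes:
  n2 = max2(1, 1) = 1
  n3 = min2(1, 1) = 1
  n5 = max2(1, 1) = 1
  n6 = max2(1, 1) = 1
  n7 = add(1, 1) = 2
  n9 = sortl([6, -8]) = [-8, 6]
  n11 = sortl([6, -8]) = [-8, 6]
  n16 = mul(1, 2) = 2
  n18 = sortl([-8, 6]) = [-8, 6]
  n21 = sortl([-8, 6]) = [-8, 6]
  n23 = if0(n5=1 -> else branch n16) = 2
  n28 = headl([-8, 6]) = -8
  n29 = sub(-8, 2) = -10
  n30 = absv(-10) = 10
  n33 = if0(n23=2 -> else branch n30) = 10
  n34 = headl([-8, 6]) = -8
  n35 = if0(x2=1 -> else branch n33) = 10
  n36 = add(-8, 10) = 2
  n39 = add(2, 1) = 3

After the edit, cleaning proceeds:
  n2: a read changed (x2 1->0; x2 1->0) — executes, giving 0.
  n3: a read changed (n2 1->0; x2 1->0) — executes, giving 0.
  n5: a read changed (n2 1->0; n3 1->0) — executes, giving 0.
  n6: a read changed (x2 1->0; n5 1->0) — executes, giving 0.
  n7: a read changed (n3 1->0; n6 1->0) — executes, giving 0.
  n8: had never run; runs now, result 0.
  n15: had never run; runs now, result 0.
  n16: stays stale; no demand reaches it after the flip.
  n19: had never run; runs now, result 0.
  n22: had never run; runs now, result 0.
  n23: stays stale; no demand reaches it after the flip.
  n29: stays stale; no demand reaches it after the flip.
  n30: stays stale; no demand reaches it after the flip.
  n32: had never run; runs now, result 0.
  n33: stays stale; no demand reaches it after the flip.
  n35: a read changed (x2 1->0) — executes, giving 0.
  n36: a read changed (n35 10->0) — executes, giving -8.
  n39: a read changed (n36 2->-8; n6 1->0) — executes, giving -8.

Note the branch switch — demand abandons n16, n23, n29, n30, n33, which are never re-examined.

13 computations run: n2, n3, n5, n6, n7, n8, n15, n19, n22, n32, n35, n36, n39.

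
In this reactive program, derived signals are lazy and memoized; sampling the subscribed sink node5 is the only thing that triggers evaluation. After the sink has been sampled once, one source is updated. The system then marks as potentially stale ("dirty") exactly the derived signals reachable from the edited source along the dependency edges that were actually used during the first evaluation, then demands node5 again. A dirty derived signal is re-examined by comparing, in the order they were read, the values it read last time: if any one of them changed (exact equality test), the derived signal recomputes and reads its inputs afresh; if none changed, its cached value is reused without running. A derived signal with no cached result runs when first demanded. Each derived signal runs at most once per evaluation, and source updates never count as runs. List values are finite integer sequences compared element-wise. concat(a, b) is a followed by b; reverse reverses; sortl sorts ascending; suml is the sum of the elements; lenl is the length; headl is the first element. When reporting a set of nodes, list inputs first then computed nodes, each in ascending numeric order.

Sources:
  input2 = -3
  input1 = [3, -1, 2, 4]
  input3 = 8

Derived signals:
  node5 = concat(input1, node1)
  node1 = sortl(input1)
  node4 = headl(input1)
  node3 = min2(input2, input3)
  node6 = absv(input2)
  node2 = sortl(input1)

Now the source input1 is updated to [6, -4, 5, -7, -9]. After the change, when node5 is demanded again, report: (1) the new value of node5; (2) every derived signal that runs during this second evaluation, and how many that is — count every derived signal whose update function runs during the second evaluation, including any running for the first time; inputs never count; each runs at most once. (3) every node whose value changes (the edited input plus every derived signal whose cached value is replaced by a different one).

First demand of the output computes:
  node1 = sortl([3, -1, 2, 4]) = [-1, 2, 3, 4]
  node5 = concat([3, -1, 2, 4], [-1, 2, 3, 4]) = [3, -1, 2, 4, -1, 2, 3, 4]

After the edit, cleaning proceeds:
  node1: a read changed (input1 [3, -1, 2, 4]->[6, -4, 5, -7, -9]) — executes, giving [-9, -7, -4, 5, 6].
  node5: a read changed (input1 [3, -1, 2, 4]->[6, -4, 5, -7, -9]; node1 [-1, 2, 3, 4]->[-9, -7, -4, 5, 6]) — executes, giving [6, -4, 5, -7, -9, -9, -7, -4, 5, 6].

Demanding node5 again yields [6, -4, 5, -7, -9, -9, -7, -4, 5, 6].
2 derived signals run: node1, node5.
The nodes whose values change: input1, node1, node5.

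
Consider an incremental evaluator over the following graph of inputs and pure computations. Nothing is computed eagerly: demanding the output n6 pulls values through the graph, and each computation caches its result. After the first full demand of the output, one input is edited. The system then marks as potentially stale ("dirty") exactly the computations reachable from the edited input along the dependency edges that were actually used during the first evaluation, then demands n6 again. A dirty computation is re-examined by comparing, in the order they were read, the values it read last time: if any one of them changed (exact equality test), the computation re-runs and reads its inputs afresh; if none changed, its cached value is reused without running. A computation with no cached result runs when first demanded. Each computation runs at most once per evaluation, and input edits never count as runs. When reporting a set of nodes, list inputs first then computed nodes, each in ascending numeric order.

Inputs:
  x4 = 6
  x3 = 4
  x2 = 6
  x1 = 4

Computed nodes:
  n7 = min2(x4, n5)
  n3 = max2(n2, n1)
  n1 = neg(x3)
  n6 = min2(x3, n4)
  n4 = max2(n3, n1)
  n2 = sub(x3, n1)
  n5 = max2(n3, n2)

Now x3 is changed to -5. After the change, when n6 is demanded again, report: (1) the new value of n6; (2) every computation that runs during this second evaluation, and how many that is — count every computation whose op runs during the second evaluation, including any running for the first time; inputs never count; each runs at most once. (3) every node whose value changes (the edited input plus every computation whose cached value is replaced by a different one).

n6 now evaluates to -5.
Run set: n1, n2, n3, n4, n6 (5 run).
Changed values: x3, n1, n2, n3, n4, n6.

Initial pass — values computed on the first demand:
  n1 = neg(4) = -4
  n2 = sub(4, -4) = 8
  n3 = max2(8, -4) = 8
  n4 = max2(8, -4) = 8
  n6 = min2(4, 8) = 4

Second demand — change propagation:
  n1: re-runs because x3 4->-5; new result 5.
  n2: re-runs because x3 4->-5; n1 -4->5; new result -10.
  n3: re-runs because n2 8->-10; n1 -4->5; new result 5.
  n4: re-runs because n3 8->5; n1 -4->5; new result 5.
  n6: re-runs because x3 4->-5; n4 8->5; new result -5.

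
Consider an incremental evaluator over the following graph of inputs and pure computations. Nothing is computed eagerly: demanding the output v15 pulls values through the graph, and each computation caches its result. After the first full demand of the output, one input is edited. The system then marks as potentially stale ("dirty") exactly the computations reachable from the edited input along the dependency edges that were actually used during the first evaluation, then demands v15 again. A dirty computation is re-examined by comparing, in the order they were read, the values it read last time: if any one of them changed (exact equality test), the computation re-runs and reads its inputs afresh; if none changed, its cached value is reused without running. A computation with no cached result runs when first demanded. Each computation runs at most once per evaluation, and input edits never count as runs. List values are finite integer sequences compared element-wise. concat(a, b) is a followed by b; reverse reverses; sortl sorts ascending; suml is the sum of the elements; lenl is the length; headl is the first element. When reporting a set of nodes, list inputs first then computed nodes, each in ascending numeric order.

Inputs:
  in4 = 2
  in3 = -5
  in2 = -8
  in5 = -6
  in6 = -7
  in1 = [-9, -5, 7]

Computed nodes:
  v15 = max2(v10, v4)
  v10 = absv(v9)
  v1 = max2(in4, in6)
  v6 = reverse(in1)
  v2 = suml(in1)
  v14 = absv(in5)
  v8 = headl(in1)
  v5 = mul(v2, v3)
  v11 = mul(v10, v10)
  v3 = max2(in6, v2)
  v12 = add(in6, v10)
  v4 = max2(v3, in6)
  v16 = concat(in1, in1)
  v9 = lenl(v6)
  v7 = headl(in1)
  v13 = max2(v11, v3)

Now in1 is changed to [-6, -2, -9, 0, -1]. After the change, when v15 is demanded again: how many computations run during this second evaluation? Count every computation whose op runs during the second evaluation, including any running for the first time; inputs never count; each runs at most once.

Run set: v2, v3, v6, v9, v10, v15 (6 run).
The important point: at v4 every value read last time is unchanged, so the dirty flag clears without a run.

Initial pass — values computed on the first demand:
  v2 = suml([-9, -5, 7]) = -7
  v3 = max2(-7, -7) = -7
  v4 = max2(-7, -7) = -7
  v6 = reverse([-9, -5, 7]) = [7, -5, -9]
  v9 = lenl([7, -5, -9]) = 3
  v10 = absv(3) = 3
  v15 = max2(3, -7) = 3

Second demand — change propagation:
  v2: re-runs because in1 [-9, -5, 7]->[-6, -2, -9, 0, -1]; new result -18.
  v3: re-runs because v2 -7->-18; new result -7 (unchanged).
  v4: re-examined; everything it read last time is the same (v3 unchanged, in6 unchanged) — cache -7 kept, no run.
  v6: re-runs because in1 [-9, -5, 7]->[-6, -2, -9, 0, -1]; new result [-1, 0, -9, -2, -6].
  v9: re-runs because v6 [7, -5, -9]->[-1, 0, -9, -2, -6]; new result 5.
  v10: re-runs because v9 3->5; new result 5.
  v15: re-runs because v10 3->5; new result 5.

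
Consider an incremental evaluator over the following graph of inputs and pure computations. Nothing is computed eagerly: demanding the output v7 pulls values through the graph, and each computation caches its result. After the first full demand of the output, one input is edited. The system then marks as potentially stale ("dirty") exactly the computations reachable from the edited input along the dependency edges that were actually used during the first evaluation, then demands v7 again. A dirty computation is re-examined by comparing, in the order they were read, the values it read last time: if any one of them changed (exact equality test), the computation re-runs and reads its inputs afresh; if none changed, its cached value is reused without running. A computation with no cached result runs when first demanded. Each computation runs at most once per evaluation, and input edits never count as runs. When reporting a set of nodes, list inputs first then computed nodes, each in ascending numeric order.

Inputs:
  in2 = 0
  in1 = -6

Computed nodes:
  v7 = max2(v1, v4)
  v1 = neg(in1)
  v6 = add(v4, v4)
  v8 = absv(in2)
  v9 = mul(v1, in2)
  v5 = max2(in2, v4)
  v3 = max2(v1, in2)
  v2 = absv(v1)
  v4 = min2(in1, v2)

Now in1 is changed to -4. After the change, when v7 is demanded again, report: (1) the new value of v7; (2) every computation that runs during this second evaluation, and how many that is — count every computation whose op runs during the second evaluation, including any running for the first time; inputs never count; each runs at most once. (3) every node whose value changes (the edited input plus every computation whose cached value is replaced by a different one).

Initial pass — values computed on the first demand:
  v1 = neg(-6) = 6
  v2 = absv(6) = 6
  v4 = min2(-6, 6) = -6
  v7 = max2(6, -6) = 6

Second demand — change propagation:
  v1: re-runs because in1 -6->-4; new result 4.
  v2: re-runs because v1 6->4; new result 4.
  v4: re-runs because in1 -6->-4; v2 6->4; new result -4.
  v7: re-runs because v1 6->4; v4 -6->-4; new result 4.

v7 now evaluates to 4.
Run set: v1, v2, v4, v7 (4 run).
Changed values: in1, v1, v2, v4, v7.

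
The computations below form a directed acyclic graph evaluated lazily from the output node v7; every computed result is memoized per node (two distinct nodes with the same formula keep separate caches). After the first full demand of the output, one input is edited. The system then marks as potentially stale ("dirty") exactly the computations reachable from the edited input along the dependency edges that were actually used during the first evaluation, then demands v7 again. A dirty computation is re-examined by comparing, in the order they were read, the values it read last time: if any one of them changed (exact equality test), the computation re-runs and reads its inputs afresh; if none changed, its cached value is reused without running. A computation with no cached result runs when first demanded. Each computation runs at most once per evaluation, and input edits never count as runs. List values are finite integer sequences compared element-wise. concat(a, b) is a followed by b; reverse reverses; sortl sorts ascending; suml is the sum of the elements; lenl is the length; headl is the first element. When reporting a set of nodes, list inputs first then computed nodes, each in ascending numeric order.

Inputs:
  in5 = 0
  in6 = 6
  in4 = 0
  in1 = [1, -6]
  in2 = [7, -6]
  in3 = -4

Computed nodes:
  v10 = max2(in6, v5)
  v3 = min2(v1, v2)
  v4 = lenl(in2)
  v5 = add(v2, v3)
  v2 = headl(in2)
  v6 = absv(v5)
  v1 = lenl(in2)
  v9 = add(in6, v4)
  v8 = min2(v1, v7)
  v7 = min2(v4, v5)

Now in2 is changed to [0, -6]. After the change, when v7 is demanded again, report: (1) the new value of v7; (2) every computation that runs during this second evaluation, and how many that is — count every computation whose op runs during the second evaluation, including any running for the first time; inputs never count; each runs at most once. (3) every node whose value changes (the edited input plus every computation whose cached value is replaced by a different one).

First demand of the output computes:
  v1 = lenl([7, -6]) = 2
  v2 = headl([7, -6]) = 7
  v3 = min2(2, 7) = 2
  v4 = lenl([7, -6]) = 2
  v5 = add(7, 2) = 9
  v7 = min2(2, 9) = 2

After the edit, cleaning proceeds:
  v1: a read changed (in2 [7, -6]->[0, -6]) — executes, giving 2 — identical to its old value.
  v2: a read changed (in2 [7, -6]->[0, -6]) — executes, giving 0.
  v3: a read changed (v2 7->0) — executes, giving 0.
  v4: a read changed (in2 [7, -6]->[0, -6]) — executes, giving 2 — identical to its old value.
  v5: a read changed (v2 7->0; v3 2->0) — executes, giving 0.
  v7: a read changed (v5 9->0) — executes, giving 0.

Demanding v7 again yields 0.
6 computations run: v1, v2, v3, v4, v5, v7.
The nodes whose values change: in2, v2, v3, v5, v7.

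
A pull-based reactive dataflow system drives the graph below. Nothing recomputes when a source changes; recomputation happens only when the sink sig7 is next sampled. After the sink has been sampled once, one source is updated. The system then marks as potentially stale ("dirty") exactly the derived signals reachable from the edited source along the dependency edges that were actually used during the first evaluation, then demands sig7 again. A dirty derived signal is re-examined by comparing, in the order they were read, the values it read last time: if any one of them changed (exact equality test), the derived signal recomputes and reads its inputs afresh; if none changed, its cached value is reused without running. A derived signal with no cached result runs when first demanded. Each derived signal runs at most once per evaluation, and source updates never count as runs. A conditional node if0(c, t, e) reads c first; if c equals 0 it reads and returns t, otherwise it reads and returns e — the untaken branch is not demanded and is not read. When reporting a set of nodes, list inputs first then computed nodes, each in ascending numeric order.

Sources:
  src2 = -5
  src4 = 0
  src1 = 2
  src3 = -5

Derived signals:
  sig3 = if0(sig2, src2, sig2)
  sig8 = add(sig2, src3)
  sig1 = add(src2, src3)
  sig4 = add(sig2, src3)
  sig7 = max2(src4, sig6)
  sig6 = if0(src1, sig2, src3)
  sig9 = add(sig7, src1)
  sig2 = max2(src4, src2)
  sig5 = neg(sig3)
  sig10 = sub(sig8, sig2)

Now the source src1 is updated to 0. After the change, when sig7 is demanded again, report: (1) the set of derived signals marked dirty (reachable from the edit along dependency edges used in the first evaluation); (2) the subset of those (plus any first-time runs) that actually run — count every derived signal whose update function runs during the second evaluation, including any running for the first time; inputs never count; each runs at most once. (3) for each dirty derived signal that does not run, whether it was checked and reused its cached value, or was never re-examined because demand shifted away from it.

Marked dirty: sig6, sig7.
Derived signals that run: sig2, sig6, sig7 — 3 in total.
Every dirty derived signal ran.
Key observation: a condition flipped, so demand reaches new nodes — sig2 runs for the first time.

First evaluation (everything demanded from the output):
  sig6 = if0(src1=2 -> else branch src3) = -5
  sig7 = max2(0, -5) = 0

Propagation after the edit:
  sig2: demanded for the first time — runs, produces 0.
  sig6: runs — src1 2->0; result 0.
  sig7: runs — sig6 -5->0; result 0 (same value as before).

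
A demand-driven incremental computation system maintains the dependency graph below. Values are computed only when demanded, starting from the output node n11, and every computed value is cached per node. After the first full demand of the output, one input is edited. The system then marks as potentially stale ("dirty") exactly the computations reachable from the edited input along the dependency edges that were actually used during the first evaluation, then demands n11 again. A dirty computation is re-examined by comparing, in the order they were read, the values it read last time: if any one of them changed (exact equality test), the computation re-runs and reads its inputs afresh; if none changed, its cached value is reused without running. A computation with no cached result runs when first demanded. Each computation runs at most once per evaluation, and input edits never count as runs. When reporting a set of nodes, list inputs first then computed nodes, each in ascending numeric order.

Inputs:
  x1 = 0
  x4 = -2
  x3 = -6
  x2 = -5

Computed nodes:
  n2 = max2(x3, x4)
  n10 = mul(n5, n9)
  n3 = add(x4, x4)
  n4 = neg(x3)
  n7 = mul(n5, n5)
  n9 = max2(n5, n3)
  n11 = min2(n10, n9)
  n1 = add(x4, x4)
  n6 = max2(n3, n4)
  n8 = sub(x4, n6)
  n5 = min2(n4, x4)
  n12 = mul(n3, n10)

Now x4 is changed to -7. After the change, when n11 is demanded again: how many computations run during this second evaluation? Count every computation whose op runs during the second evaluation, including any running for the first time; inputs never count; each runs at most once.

First evaluation (everything demanded from the output):
  n3 = add(-2, -2) = -4
  n4 = neg(-6) = 6
  n5 = min2(6, -2) = -2
  n9 = max2(-2, -4) = -2
  n10 = mul(-2, -2) = 4
  n11 = min2(4, -2) = -2

Propagation after the edit:
  n3: runs — x4 -2->-7; x4 -2->-7; result -14.
  n5: runs — x4 -2->-7; result -7.
  n9: runs — n5 -2->-7; n3 -4->-14; result -7.
  n10: runs — n5 -2->-7; n9 -2->-7; result 49.
  n11: runs — n10 4->49; n9 -2->-7; result -7.

Computations that run: n3, n5, n9, n10, n11 — 5 in total.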